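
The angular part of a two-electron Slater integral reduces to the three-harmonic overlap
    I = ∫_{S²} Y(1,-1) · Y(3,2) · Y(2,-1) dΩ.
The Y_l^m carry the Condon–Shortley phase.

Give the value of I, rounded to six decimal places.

m-sum 0 ✓  L=6 even ✓  2≤2≤4 ✓
Π(2lᵢ+1) = 3×7×5 = 105
triangle coeff Δ(1,3,2) = 1/105
Σ_t [1,1]: t=1:−1/4 = -1/4
(3j)²=3/35 [(1 3 2; 0 0 0)], sign=-1
Σ_t [2,2]: t=2:+1/12 = 1/12
(3j)²=2/21 [(1 3 2; -1 2 -1)], sign=-1
⇒ 4πI² = 6/7
I = (+1)√(6/7/(4π)) = 0.26116903

0.261169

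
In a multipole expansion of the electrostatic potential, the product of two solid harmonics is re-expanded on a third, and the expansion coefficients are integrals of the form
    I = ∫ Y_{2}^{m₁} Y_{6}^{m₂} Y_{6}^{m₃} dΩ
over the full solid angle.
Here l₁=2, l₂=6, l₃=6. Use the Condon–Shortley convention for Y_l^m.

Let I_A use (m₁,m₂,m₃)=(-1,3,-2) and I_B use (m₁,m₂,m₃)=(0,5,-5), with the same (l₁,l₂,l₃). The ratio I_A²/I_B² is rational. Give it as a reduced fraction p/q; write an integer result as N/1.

Same 2,6,6: normalisation and zero-m 3j drop out of the ratio.
A: Δ: 2! 2! 10! / 15! → 1/90090; sum: t=1:−1/161280 t=2:+1/60480 = 1/96768; 3j²(2 6 6; -1 3 -2) = Δ·Π!·Σ² = 15/1001  (sign +1)
B: Δ: 2! 2! 10! / 15! → 1/90090; sum: t=1:−1/3628800 t=2:+1/1451520 = 1/2419200; 3j²(2 6 6; 0 5 -5) = Δ·Π!·Σ² = 11/910  (sign -1)
I_A²/I_B² = (15/1001)/(11/910) = 150/121

150/121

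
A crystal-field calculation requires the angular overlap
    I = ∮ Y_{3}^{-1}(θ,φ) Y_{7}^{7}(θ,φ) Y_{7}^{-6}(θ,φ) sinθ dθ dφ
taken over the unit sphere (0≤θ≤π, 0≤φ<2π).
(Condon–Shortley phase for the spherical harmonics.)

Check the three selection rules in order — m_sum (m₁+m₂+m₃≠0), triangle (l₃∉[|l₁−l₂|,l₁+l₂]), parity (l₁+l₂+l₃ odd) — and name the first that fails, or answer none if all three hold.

parity

m₁+m₂+m₃ = -1 + 7 − 6 = 0  ✓
triangle: |3−7|=4 ≤ l₃=7 ≤ 3+7=10  ✓
parity: l₁+l₂+l₃ = 17 is odd  ✗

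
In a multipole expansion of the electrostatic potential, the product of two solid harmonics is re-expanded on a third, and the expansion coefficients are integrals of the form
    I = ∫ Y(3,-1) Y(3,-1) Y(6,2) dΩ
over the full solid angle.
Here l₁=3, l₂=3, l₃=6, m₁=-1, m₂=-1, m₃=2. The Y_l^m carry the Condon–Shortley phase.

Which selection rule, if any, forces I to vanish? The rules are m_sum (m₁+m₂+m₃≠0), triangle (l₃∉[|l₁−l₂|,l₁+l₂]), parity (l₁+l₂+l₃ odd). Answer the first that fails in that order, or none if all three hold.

Σmᵢ = 0  ✓
l₃∈[|l₁−l₂|,l₁+l₂]=[0,6], have l₃=6  ✓
Σlᵢ = 12 ⇒ even  ✓

none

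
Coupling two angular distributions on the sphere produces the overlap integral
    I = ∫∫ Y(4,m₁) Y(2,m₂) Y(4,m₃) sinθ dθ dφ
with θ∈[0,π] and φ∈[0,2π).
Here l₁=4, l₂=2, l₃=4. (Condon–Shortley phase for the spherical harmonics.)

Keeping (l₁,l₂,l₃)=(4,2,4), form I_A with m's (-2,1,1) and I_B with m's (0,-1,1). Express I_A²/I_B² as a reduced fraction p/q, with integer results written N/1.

81/10

l's match ⇒ only the (l;m) 3-j factors differ between A and B.
A: triangle coeff Δ(4,2,4) = 1/13860; Σ_t [1,2]: t=1:−1/240 t=2:+1/96 = 1/160; (3j)²=27/1540 [(4 2 4; -2 1 1)], sign=-1
B: triangle coeff Δ(4,2,4) = 1/13860; Σ_t [0,1]: t=0:+1/96 t=1:−1/72 = -1/288; (3j)²=1/462 [(4 2 4; 0 -1 1)], sign=+1
I_A²/I_B² = (27/1540)/(1/462) = 81/10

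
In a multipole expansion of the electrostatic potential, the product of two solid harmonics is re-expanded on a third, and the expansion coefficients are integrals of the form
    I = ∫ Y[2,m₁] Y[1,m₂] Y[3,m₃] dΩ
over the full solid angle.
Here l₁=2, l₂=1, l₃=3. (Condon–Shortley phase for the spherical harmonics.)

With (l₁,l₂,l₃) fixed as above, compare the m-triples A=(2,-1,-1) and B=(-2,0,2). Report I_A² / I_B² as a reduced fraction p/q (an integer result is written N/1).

1/5

Same 2,1,3: normalisation and zero-m 3j drop out of the ratio.
A: Δ: 0! 4! 2! / 7! → 1/105; sum: t=0:+1/48 = 1/48; 3j²(2 1 3; 2 -1 -1) = Δ·Π!·Σ² = 1/105  (sign +1)
B: Δ: 0! 4! 2! / 7! → 1/105; sum: t=0:+1/24 = 1/24; 3j²(2 1 3; -2 0 2) = Δ·Π!·Σ² = 1/21  (sign -1)
I_A²/I_B² = (1/105)/(1/21) = 1/5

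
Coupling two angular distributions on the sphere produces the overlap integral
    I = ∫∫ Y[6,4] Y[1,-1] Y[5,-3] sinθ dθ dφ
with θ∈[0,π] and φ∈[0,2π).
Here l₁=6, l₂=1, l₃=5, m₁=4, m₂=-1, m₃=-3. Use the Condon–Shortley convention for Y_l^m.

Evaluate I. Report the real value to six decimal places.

0.274090

Checks pass: Σm=0; 12 even; l₃=5∈[5,7].
(2·6+1)(2·1+1)(2·5+1) = 429
Δ: 2! 10! 0! / 13! → 1/858
sum: t=1:−1/14400 = -1/14400
3j²(6 1 5; 0 0 0) = Δ·Π!·Σ² = 6/143  (sign +1)
sum: t=0:+1/161280 = 1/161280
3j²(6 1 5; 4 -1 -3) = Δ·Π!·Σ² = 15/286  (sign +1)
combine: 4πI² = 429·6/143·15/286 = 135/143
take √, sign +1: I = 0.27409047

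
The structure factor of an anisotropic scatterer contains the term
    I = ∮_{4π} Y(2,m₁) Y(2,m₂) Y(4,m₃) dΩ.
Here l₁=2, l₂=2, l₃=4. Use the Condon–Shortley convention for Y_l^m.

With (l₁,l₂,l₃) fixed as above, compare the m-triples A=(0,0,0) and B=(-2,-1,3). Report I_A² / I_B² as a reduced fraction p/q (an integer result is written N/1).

Same 2,2,4: normalisation and zero-m 3j drop out of the ratio.
A: Δ: 0! 4! 4! / 9! → 1/630; sum: t=0:+1/16 = 1/16; 3j²(2 2 4; 0 0 0) = Δ·Π!·Σ² = 2/35  (sign +1)
B: Δ: 0! 4! 4! / 9! → 1/630; sum: t=0:+1/144 = 1/144; 3j²(2 2 4; -2 -1 3) = Δ·Π!·Σ² = 1/18  (sign -1)
I_A²/I_B² = (2/35)/(1/18) = 36/35

36/35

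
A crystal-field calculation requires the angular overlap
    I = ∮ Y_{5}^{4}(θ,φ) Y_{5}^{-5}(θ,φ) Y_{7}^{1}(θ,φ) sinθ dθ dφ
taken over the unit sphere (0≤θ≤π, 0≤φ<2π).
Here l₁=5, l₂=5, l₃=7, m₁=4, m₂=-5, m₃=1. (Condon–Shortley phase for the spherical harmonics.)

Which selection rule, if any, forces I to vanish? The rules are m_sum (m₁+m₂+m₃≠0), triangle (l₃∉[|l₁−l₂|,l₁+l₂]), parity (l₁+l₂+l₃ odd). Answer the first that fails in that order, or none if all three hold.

parity

Σmᵢ = 0  ✓
l₃∈[|l₁−l₂|,l₁+l₂]=[0,10], have l₃=7  ✓
Σlᵢ = 17 ⇒ odd  ✗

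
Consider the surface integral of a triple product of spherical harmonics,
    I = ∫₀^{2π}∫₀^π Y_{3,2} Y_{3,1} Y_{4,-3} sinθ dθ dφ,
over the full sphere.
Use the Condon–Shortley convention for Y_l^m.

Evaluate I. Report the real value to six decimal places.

-0.095955

Checks pass: Σm=0; 10 even; l₃=4∈[0,6].
(2·3+1)(2·3+1)(2·4+1) = 441
Δ: 2! 4! 4! / 11! → 1/34650
sum: t=0:+1/72 t=1:−1/16 t=2:+1/72 = -5/144
3j²(3 3 4; 0 0 0) = Δ·Π!·Σ² = 2/77  (sign -1)
sum: t=0:+1/288 t=1:−1/144 = -1/288
3j²(3 3 4; 2 1 -3) = Δ·Π!·Σ² = 1/99  (sign +1)
combine: 4πI² = 441·2/77·1/99 = 14/121
take √, sign -1: I = -0.09595473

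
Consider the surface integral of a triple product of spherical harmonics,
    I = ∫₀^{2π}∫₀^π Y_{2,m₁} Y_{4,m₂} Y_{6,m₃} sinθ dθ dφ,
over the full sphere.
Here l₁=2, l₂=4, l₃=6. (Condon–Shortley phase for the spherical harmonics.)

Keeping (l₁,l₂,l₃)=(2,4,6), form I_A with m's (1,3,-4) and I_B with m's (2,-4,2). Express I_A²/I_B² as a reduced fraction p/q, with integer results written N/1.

Shared (l₁,l₂,l₃)=(2,4,6): N and (l;000)² cancel in I_A²/I_B².
A: Δ = 0!·4!·8!/13! = 1/6435; Racah Σ t=0..0: t=0:+1/30240 = 1/30240; ⇒ 3j(2 4 6; 1 3 -4)² = 16/429, sgn +1
B: Δ = 0!·4!·8!/13! = 1/6435; Racah Σ t=0..0: t=0:+1/967680 = 1/967680; ⇒ 3j(2 4 6; 2 -4 2)² = 1/6435, sgn +1
I_A²/I_B² = (16/429)/(1/6435) = 240/1

240/1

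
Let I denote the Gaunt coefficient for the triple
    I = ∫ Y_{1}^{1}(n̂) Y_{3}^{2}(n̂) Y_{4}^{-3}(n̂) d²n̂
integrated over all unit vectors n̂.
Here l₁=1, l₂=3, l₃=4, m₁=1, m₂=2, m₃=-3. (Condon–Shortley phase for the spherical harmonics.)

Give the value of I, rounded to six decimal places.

-0.282095

m-sum 0 ✓  L=8 even ✓  2≤4≤4 ✓
Π(2lᵢ+1) = 3×7×9 = 189
triangle coeff Δ(1,3,4) = 1/252
Σ_t [0,0]: t=0:+1/36 = 1/36
(3j)²=4/63 [(1 3 4; 0 0 0)], sign=+1
Σ_t [0,0]: t=0:+1/240 = 1/240
(3j)²=1/12 [(1 3 4; 1 2 -3)], sign=-1
⇒ 4πI² = 1/1
I = (-1)√(1/1/(4π)) = -0.28209479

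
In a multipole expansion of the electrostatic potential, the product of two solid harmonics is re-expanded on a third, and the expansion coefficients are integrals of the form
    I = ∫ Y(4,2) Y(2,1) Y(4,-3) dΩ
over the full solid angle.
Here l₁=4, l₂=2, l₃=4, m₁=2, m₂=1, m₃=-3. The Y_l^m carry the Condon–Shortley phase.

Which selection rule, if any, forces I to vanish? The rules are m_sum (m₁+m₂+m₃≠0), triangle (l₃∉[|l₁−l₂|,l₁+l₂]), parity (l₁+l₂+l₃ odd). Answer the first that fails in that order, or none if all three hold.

Σmᵢ = 0  ✓
l₃∈[|l₁−l₂|,l₁+l₂]=[2,6], have l₃=4  ✓
Σlᵢ = 10 ⇒ even  ✓

none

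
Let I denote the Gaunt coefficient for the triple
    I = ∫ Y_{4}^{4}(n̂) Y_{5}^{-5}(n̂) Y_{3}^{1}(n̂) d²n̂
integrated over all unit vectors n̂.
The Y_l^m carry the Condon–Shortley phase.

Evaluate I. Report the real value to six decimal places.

Checks pass: Σm=0; 12 even; l₃=3∈[1,9].
(2·4+1)(2·5+1)(2·3+1) = 693
Δ: 6! 2! 4! / 13! → 1/180180
sum: t=2:+1/576 t=3:−1/144 t=4:+1/576 = -1/288
3j²(4 5 3; 0 0 0) = Δ·Π!·Σ² = 20/1001  (sign +1)
sum: t=0:+1/34560 = 1/34560
3j²(4 5 3; 4 -5 1) = Δ·Π!·Σ² = 14/429  (sign +1)
combine: 4πI² = 693·20/1001·14/429 = 840/1859
take √, sign +1: I = 0.18962475

0.189625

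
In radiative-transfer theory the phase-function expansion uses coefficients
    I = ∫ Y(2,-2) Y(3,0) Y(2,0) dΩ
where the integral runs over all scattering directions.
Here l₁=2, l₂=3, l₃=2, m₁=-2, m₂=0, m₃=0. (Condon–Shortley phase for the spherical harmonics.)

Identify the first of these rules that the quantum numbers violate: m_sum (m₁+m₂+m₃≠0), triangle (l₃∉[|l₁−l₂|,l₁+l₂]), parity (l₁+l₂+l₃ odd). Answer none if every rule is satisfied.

m_sum

Σmᵢ = -2  ✗
l₃∈[|l₁−l₂|,l₁+l₂]=[1,5], have l₃=2
Σlᵢ = 7 ⇒ odd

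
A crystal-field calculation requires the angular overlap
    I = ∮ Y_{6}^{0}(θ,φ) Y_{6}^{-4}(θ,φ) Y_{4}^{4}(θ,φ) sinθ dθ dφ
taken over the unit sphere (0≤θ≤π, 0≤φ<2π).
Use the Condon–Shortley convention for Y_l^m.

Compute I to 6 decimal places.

0.141673

Checks pass: Σm=0; 16 even; l₃=4∈[0,12].
(2·6+1)(2·6+1)(2·4+1) = 1521
Δ: 8! 4! 4! / 17! → 1/15315300
sum: t=2:+1/829440 t=3:−1/25920 t=4:+1/9216 t=5:−1/25920 t=6:+1/829440 = 7/207360
3j²(6 6 4; 0 0 0) = Δ·Π!·Σ² = 28/2431  (sign +1)
sum: t=2:+1/829440 = 1/829440
3j²(6 6 4; 0 -4 4) = Δ·Π!·Σ² = 35/2431  (sign +1)
combine: 4πI² = 1521·28/2431·35/2431 = 8820/34969
take √, sign +1: I = 0.14167322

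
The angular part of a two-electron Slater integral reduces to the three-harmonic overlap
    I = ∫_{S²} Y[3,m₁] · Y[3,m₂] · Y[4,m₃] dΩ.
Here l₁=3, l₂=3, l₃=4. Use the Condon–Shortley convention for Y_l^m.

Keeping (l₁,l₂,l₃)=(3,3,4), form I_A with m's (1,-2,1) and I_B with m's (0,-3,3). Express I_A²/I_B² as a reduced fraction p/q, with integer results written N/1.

Shared (l₁,l₂,l₃)=(3,3,4): N and (l;000)² cancel in I_A²/I_B².
A: Δ = 2!·4!·4!/11! = 1/34650; Racah Σ t=0..1: t=0:+1/48 t=1:−1/144 = 1/72; ⇒ 3j(3 3 4; 1 -2 1)² = 16/693, sgn -1
B: Δ = 2!·4!·4!/11! = 1/34650; Racah Σ t=0..0: t=0:+1/288 = 1/288; ⇒ 3j(3 3 4; 0 -3 3)² = 1/22, sgn -1
I_A²/I_B² = (16/693)/(1/22) = 32/63

32/63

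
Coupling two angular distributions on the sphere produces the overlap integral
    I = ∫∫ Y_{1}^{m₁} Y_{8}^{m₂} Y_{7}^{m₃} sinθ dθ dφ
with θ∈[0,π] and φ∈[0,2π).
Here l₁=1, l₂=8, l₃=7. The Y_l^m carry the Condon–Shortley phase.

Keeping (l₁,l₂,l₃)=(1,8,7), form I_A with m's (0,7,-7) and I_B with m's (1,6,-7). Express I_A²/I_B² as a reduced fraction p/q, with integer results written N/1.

Shared (l₁,l₂,l₃)=(1,8,7): N and (l;000)² cancel in I_A²/I_B².
A: Δ = 2!·0!·14!/17! = 1/2040; Racah Σ t=1..1: t=1:−1/87178291200 = -1/87178291200; ⇒ 3j(1 8 7; 0 7 -7)² = 1/136, sgn -1
B: Δ = 2!·0!·14!/17! = 1/2040; Racah Σ t=0..0: t=0:+1/174356582400 = 1/174356582400; ⇒ 3j(1 8 7; 1 6 -7)² = 1/2040, sgn +1
I_A²/I_B² = (1/136)/(1/2040) = 15/1

15/1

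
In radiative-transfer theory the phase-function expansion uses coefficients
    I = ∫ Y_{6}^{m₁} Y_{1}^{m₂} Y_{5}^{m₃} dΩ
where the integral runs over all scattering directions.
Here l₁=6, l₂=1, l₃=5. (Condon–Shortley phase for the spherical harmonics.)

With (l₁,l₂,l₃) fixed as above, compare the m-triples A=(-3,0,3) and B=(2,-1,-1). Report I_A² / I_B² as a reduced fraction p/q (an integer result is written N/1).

Shared (l₁,l₂,l₃)=(6,1,5): N and (l;000)² cancel in I_A²/I_B².
A: Δ = 2!·10!·0!/13! = 1/858; Racah Σ t=1..1: t=1:−1/80640 = -1/80640; ⇒ 3j(6 1 5; -3 0 3)² = 9/286, sgn -1
B: Δ = 2!·10!·0!/13! = 1/858; Racah Σ t=0..0: t=0:+1/34560 = 1/34560; ⇒ 3j(6 1 5; 2 -1 -1)² = 14/429, sgn +1
I_A²/I_B² = (9/286)/(14/429) = 27/28

27/28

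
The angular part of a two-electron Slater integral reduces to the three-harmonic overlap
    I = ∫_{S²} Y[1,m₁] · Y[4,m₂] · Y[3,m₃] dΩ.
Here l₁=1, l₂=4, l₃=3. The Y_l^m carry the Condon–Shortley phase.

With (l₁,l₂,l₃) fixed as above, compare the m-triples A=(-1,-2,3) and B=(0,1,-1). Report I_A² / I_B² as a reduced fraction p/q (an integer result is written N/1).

1/15

Same 1,4,3: normalisation and zero-m 3j drop out of the ratio.
A: Δ: 2! 0! 6! / 9! → 1/252; sum: t=2:+1/1440 = 1/1440; 3j²(1 4 3; -1 -2 3) = Δ·Π!·Σ² = 1/252  (sign +1)
B: Δ: 2! 0! 6! / 9! → 1/252; sum: t=1:−1/48 = -1/48; 3j²(1 4 3; 0 1 -1) = Δ·Π!·Σ² = 5/84  (sign -1)
I_A²/I_B² = (1/252)/(5/84) = 1/15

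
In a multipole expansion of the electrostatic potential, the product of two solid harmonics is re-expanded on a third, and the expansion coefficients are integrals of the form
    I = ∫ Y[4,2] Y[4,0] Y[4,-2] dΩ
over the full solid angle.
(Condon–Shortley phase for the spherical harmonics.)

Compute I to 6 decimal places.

m-sum 0 ✓  L=12 even ✓  0≤4≤8 ✓
Π(2lᵢ+1) = 9×9×9 = 729
triangle coeff Δ(4,4,4) = 1/450450
Σ_t [0,4]: t=0:+1/13824 t=1:−1/216 t=2:+1/64 t=3:−1/216 t=4:+1/13824 = 5/768
(3j)²=18/1001 [(4 4 4; 0 0 0)], sign=+1
Σ_t [0,2]: t=0:+1/2304 t=1:−1/216 t=2:+1/384 = -11/6912
(3j)²=11/1638 [(4 4 4; 2 0 -2)], sign=-1
⇒ 4πI² = 729/8281
I = (-1)√(729/8281/(4π)) = -0.08369845

-0.083698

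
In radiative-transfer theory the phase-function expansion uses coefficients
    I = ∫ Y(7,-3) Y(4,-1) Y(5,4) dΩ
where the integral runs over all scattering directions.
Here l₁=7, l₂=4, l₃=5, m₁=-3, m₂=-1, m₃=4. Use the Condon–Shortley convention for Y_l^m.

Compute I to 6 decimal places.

Checks pass: Σm=0; 16 even; l₃=5∈[3,11].
(2·7+1)(2·4+1)(2·5+1) = 1485
Δ: 6! 8! 2! / 17! → 1/6126120
sum: t=2:+1/69120 t=3:−1/20736 t=4:+1/69120 = -1/51840
3j²(7 4 5; 0 0 0) = Δ·Π!·Σ² = 280/21879  (sign +1)
sum: t=2:+1/1935360 t=3:−1/362880 = -13/5806080
3j²(7 4 5; -3 -1 4) = Δ·Π!·Σ² = 195/10472  (sign +1)
combine: 4πI² = 1485·280/21879·195/10472 = 1125/3179
take √, sign +1: I = 0.16781318

0.167813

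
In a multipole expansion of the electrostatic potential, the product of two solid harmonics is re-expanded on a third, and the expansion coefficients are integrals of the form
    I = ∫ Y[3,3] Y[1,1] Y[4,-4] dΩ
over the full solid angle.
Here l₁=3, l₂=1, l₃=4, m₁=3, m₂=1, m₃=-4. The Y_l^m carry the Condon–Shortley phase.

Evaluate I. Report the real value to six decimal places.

Checks pass: Σm=0; 8 even; l₃=4∈[2,4].
(2·3+1)(2·1+1)(2·4+1) = 189
Δ: 0! 6! 2! / 9! → 1/252
sum: t=0:+1/36 = 1/36
3j²(3 1 4; 0 0 0) = Δ·Π!·Σ² = 4/63  (sign +1)
sum: t=0:+1/1440 = 1/1440
3j²(3 1 4; 3 1 -4) = Δ·Π!·Σ² = 1/9  (sign +1)
combine: 4πI² = 189·4/63·1/9 = 4/3
take √, sign +1: I = 0.32573501

0.325735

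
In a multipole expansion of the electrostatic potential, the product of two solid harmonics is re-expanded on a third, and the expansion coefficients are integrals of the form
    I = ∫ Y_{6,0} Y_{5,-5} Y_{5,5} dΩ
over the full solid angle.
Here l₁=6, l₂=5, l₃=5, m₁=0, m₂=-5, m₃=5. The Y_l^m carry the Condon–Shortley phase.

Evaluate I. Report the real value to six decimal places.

0.046023

Checks pass: Σm=0; 16 even; l₃=5∈[1,11].
(2·6+1)(2·5+1)(2·5+1) = 1573
Δ: 6! 6! 4! / 17! → 1/28588560
sum: t=1:−1/345600 t=2:+1/13824 t=3:−1/5184 t=4:+1/13824 t=5:−1/345600 = -7/129600
3j²(6 5 5; 0 0 0) = Δ·Π!·Σ² = 80/7293  (sign +1)
sum: t=0:+1/12441600 = 1/12441600
3j²(6 5 5; 0 -5 5) = Δ·Π!·Σ² = 15/9724  (sign +1)
combine: 4πI² = 1573·80/7293·15/9724 = 100/3757
take √, sign +1: I = 0.04602295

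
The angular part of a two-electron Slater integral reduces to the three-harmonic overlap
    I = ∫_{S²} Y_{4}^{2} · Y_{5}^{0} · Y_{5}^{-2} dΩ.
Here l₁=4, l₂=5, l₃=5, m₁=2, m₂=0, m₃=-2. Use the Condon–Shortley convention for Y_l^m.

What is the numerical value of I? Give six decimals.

Rules hold: Σm=0, L=14 even, 1≤5≤9.
N = 9·11·11 = 1089
Δ = 4!·4!·6!/15! = 1/3153150
Racah Σ t=0..4: t=0:+1/69120 t=1:−1/1728 t=2:+1/576 t=3:−1/1728 t=4:+1/69120 = 7/11520
⇒ 3j(4 5 5; 0 0 0)² = 2/143, sgn -1
Racah Σ t=0..2: t=0:+1/11520 t=1:−1/1728 t=2:+1/3456 = -7/34560
⇒ 3j(4 5 5; 2 0 -2)² = 7/858, sgn +1
4πI² = N·(3j₀)²·(3jₘ)² = 21/169
I = -1·√(0.12426/4π) = -0.09944006

-0.099440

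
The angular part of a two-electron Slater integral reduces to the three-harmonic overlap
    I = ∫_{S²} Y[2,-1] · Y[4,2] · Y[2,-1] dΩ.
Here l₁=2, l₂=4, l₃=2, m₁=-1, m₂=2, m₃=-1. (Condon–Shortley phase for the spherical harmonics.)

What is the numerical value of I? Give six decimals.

m-sum 0 ✓  L=8 even ✓  2≤2≤6 ✓
Π(2lᵢ+1) = 5×9×5 = 225
triangle coeff Δ(2,4,2) = 1/630
Σ_t [2,2]: t=2:+1/16 = 1/16
(3j)²=2/35 [(2 4 2; 0 0 0)], sign=+1
Σ_t [3,3]: t=3:−1/36 = -1/36
(3j)²=4/63 [(2 4 2; -1 2 -1)], sign=+1
⇒ 4πI² = 40/49
I = (+1)√(40/49/(4π)) = 0.25487487

0.254875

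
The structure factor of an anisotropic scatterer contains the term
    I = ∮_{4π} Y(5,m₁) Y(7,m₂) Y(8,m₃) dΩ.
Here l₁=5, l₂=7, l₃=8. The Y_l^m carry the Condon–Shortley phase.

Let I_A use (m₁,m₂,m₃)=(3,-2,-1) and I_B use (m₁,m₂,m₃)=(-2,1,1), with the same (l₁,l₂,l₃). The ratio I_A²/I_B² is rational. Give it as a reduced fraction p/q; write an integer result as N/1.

l's match ⇒ only the (l;m) 3-j factors differ between A and B.
A: triangle coeff Δ(5,7,8) = 1/814773960; Σ_t [0,2]: t=0:+1/16588800 t=1:−1/12441600 t=2:+1/87091200 = -1/116121600; (3j)²=27/46189 [(5 7 8; 3 -2 -1)], sign=+1
B: triangle coeff Δ(5,7,8) = 1/814773960; Σ_t [1,4]: t=1:−1/130636800 t=2:+1/8294400 t=3:−1/4147200 t=4:+1/14929920 = -1/16329600; (3j)²=1024/138567 [(5 7 8; -2 1 1)], sign=+1
I_A²/I_B² = (27/46189)/(1024/138567) = 81/1024

81/1024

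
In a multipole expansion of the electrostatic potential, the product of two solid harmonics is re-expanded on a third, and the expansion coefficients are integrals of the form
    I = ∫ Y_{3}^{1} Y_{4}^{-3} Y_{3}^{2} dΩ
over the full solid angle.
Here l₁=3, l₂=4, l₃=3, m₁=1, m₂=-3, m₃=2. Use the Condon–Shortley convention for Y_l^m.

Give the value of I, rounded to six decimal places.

-0.095955

m-sum 0 ✓  L=10 even ✓  1≤3≤7 ✓
Π(2lᵢ+1) = 7×9×7 = 441
triangle coeff Δ(3,4,3) = 1/34650
Σ_t [1,3]: t=1:−1/72 t=2:+1/16 t=3:−1/72 = 5/144
(3j)²=2/77 [(3 4 3; 0 0 0)], sign=-1
Σ_t [0,1]: t=0:+1/288 t=1:−1/144 = -1/288
(3j)²=1/99 [(3 4 3; 1 -3 2)], sign=+1
⇒ 4πI² = 14/121
I = (-1)√(14/121/(4π)) = -0.09595473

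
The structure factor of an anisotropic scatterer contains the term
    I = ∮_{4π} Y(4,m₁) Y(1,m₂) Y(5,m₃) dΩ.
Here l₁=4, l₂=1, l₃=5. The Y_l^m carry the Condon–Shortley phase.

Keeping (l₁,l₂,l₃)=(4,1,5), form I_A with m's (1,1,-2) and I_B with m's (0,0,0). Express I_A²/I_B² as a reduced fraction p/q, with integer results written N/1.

Same 4,1,5: normalisation and zero-m 3j drop out of the ratio.
A: Δ: 0! 8! 2! / 11! → 1/495; sum: t=0:+1/1440 = 1/1440; 3j²(4 1 5; 1 1 -2) = Δ·Π!·Σ² = 7/165  (sign -1)
B: Δ: 0! 8! 2! / 11! → 1/495; sum: t=0:+1/576 = 1/576; 3j²(4 1 5; 0 0 0) = Δ·Π!·Σ² = 5/99  (sign -1)
I_A²/I_B² = (7/165)/(5/99) = 21/25

21/25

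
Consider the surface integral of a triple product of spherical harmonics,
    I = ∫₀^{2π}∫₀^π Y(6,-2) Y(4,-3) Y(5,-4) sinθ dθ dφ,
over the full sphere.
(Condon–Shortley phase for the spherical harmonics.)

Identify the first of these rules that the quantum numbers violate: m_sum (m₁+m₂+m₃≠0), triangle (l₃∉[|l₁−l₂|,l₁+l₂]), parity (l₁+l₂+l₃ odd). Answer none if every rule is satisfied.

azimuthal sum: -2 − 3 − 4 = -9  ✗
2 ≤ 5 ≤ 10 (triangle on l)
L = 6 + 4 + 5 = 15 (odd)

m_sum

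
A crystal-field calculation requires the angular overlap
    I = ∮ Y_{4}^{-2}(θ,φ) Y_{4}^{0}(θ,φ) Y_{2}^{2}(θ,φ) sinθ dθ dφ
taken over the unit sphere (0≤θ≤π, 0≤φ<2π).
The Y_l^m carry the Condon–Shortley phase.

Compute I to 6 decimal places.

-0.190365

Rules hold: Σm=0, L=10 even, 0≤2≤8.
N = 9·9·5 = 405
Δ = 6!·2!·2!/11! = 1/13860
Racah Σ t=2..4: t=2:+1/192 t=3:−1/36 t=4:+1/192 = -5/288
⇒ 3j(4 4 2; 0 0 0)² = 20/693, sgn -1
Racah Σ t=4..4: t=4:+1/192 = 1/192
⇒ 3j(4 4 2; -2 0 2)² = 3/77, sgn +1
4πI² = N·(3j₀)²·(3jₘ)² = 2700/5929
I = -1·√(0.455389/4π) = -0.19036462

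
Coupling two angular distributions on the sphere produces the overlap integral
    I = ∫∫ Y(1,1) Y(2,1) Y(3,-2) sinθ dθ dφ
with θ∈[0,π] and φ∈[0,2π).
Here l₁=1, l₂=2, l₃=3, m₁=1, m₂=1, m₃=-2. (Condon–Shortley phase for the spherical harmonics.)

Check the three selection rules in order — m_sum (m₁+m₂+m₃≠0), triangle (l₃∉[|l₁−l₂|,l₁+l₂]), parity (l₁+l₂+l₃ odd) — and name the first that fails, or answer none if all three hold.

m₁+m₂+m₃ = 1 + 1 − 2 = 0  ✓
triangle: |1−2|=1 ≤ l₃=3 ≤ 1+2=3  ✓
parity: l₁+l₂+l₃ = 6 is even  ✓

none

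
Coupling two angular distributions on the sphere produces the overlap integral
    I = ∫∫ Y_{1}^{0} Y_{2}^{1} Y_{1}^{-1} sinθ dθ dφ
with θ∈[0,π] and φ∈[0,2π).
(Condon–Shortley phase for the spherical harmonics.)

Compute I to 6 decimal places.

m-sum 0 ✓  L=4 even ✓  1≤1≤3 ✓
Π(2lᵢ+1) = 3×5×3 = 45
triangle coeff Δ(1,2,1) = 1/30
Σ_t [1,1]: t=1:−1/1 = -1/1
(3j)²=2/15 [(1 2 1; 0 0 0)], sign=+1
Σ_t [1,1]: t=1:−1/2 = -1/2
(3j)²=1/10 [(1 2 1; 0 1 -1)], sign=-1
⇒ 4πI² = 3/5
I = (-1)√(3/5/(4π)) = -0.21850969

-0.218510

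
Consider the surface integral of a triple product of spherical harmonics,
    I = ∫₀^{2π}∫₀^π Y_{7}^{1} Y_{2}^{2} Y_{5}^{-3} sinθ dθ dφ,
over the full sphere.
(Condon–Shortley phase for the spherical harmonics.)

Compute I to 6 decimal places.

Checks pass: Σm=0; 14 even; l₃=5∈[5,9].
(2·7+1)(2·2+1)(2·5+1) = 825
Δ: 4! 10! 0! / 15! → 1/15015
sum: t=2:+1/57600 = 1/57600
3j²(7 2 5; 0 0 0) = Δ·Π!·Σ² = 21/715  (sign -1)
sum: t=4:+1/1935360 = 1/1935360
3j²(7 2 5; 1 2 -3) = Δ·Π!·Σ² = 1/1001  (sign +1)
combine: 4πI² = 825·21/715·1/1001 = 45/1859
take √, sign -1: I = -0.04388960

-0.043890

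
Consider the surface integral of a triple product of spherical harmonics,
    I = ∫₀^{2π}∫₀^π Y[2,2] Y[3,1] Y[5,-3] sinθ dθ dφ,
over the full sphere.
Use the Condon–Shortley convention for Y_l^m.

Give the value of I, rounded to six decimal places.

-0.200476

m-sum 0 ✓  L=10 even ✓  1≤5≤5 ✓
Π(2lᵢ+1) = 5×7×11 = 385
triangle coeff Δ(2,3,5) = 1/2310
Σ_t [0,0]: t=0:+1/144 = 1/144
(3j)²=10/231 [(2 3 5; 0 0 0)], sign=-1
Σ_t [0,0]: t=0:+1/1152 = 1/1152
(3j)²=1/33 [(2 3 5; 2 1 -3)], sign=+1
⇒ 4πI² = 50/99
I = (-1)√(50/99/(4π)) = -0.20047604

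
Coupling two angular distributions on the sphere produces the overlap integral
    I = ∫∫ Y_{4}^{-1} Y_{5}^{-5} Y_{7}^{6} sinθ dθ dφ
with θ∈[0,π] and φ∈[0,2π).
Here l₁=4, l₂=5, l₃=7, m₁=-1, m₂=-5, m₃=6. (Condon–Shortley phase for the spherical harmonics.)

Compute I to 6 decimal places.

-0.207103

Rules hold: Σm=0, L=16 even, 1≤7≤9.
N = 9·11·15 = 1485
Δ = 2!·6!·8!/17! = 1/6126120
Racah Σ t=0..2: t=0:+1/69120 t=1:−1/20736 t=2:+1/69120 = -1/51840
⇒ 3j(4 5 7; 0 0 0)² = 280/21879, sgn +1
Racah Σ t=0..0: t=0:+1/9676800 = 1/9676800
⇒ 3j(4 5 7; -1 -5 6)² = 27/952, sgn -1
4πI² = N·(3j₀)²·(3jₘ)² = 2025/3757
I = -1·√(0.538994/4π) = -0.20710328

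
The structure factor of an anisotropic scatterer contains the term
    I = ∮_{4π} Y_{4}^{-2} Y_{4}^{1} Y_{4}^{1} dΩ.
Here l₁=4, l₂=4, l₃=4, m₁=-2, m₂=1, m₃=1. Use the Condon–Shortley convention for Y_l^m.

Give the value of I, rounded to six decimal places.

0.144370

Checks pass: Σm=0; 12 even; l₃=4∈[0,8].
(2·4+1)(2·4+1)(2·4+1) = 729
Δ: 4! 4! 4! / 13! → 1/450450
sum: t=0:+1/13824 t=1:−1/216 t=2:+1/64 t=3:−1/216 t=4:+1/13824 = 5/768
3j²(4 4 4; 0 0 0) = Δ·Π!·Σ² = 18/1001  (sign +1)
sum: t=2:+1/576 t=3:−1/144 t=4:+1/576 = -1/288
3j²(4 4 4; -2 1 1) = Δ·Π!·Σ² = 20/1001  (sign +1)
combine: 4πI² = 729·18/1001·20/1001 = 262440/1002001
take √, sign +1: I = 0.14436968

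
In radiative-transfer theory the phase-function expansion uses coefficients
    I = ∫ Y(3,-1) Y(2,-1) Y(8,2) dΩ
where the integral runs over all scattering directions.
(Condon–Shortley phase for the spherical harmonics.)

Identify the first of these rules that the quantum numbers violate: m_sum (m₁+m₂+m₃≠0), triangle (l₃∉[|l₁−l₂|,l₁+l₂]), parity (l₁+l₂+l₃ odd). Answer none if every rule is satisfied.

triangle

Σmᵢ = 0  ✓
l₃∈[|l₁−l₂|,l₁+l₂]=[1,5], have l₃=8  ✗
Σlᵢ = 13 ⇒ odd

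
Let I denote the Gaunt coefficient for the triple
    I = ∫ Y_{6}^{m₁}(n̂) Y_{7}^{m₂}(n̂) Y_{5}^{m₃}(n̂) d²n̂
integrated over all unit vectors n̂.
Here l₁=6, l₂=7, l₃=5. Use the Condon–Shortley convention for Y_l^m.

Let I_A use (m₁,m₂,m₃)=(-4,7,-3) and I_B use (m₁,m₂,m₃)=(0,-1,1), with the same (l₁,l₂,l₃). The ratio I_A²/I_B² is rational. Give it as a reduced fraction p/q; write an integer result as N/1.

l's match ⇒ only the (l;m) 3-j factors differ between A and B.
A: triangle coeff Δ(6,7,5) = 1/174594420; Σ_t [8,8]: t=8:+1/116121600 = 1/116121600; (3j)²=7/323 [(6 7 5; -4 7 -3)], sign=+1
B: triangle coeff Δ(6,7,5) = 1/174594420; Σ_t [2,6]: t=2:+1/1658880 t=3:−1/155520 t=4:+1/110592 t=5:−1/518400 t=6:+1/24883200 = 11/8294400; (3j)²=11/4199 [(6 7 5; 0 -1 1)], sign=+1
I_A²/I_B² = (7/323)/(11/4199) = 91/11

91/11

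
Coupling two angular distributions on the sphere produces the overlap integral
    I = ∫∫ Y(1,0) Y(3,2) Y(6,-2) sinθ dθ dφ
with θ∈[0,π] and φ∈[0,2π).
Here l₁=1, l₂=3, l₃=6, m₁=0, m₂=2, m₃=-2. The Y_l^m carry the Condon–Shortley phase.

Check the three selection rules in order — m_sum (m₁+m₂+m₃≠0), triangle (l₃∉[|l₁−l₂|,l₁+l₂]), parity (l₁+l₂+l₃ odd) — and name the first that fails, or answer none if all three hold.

triangle

Σmᵢ = 0  ✓
l₃∈[|l₁−l₂|,l₁+l₂]=[2,4], have l₃=6  ✗
Σlᵢ = 10 ⇒ even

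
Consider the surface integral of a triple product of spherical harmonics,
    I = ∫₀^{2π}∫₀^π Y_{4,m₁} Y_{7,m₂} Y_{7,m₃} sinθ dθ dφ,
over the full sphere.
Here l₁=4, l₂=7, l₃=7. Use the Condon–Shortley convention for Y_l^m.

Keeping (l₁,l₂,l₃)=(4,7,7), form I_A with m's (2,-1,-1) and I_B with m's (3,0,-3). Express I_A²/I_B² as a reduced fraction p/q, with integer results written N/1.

Same 4,7,7: normalisation and zero-m 3j drop out of the ratio.
A: Δ: 4! 4! 10! / 19! → 1/58198140; sum: t=0:+1/1658880 t=1:−1/518400 t=2:+1/1658880 = -1/1382400; 3j²(4 7 7; 2 -1 -1) = Δ·Π!·Σ² = 504/46189  (sign -1)
B: Δ: 4! 4! 10! / 19! → 1/58198140; sum: t=0:+1/4354560 t=1:−1/2488320 = -1/5806080; 3j²(4 7 7; 3 0 -3) = Δ·Π!·Σ² = 525/92378  (sign -1)
I_A²/I_B² = (504/46189)/(525/92378) = 48/25

48/25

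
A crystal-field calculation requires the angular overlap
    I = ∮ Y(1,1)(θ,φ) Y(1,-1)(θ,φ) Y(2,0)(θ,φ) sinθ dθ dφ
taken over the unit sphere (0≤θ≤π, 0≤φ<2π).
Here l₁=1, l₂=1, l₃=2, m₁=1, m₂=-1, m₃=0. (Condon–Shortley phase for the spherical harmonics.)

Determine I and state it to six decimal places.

m-sum 0 ✓  L=4 even ✓  0≤2≤2 ✓
Π(2lᵢ+1) = 3×3×5 = 45
triangle coeff Δ(1,1,2) = 1/30
Σ_t [0,0]: t=0:+1/1 = 1/1
(3j)²=2/15 [(1 1 2; 0 0 0)], sign=+1
Σ_t [0,0]: t=0:+1/4 = 1/4
(3j)²=1/30 [(1 1 2; 1 -1 0)], sign=+1
⇒ 4πI² = 1/5
I = (+1)√(1/5/(4π)) = 0.12615663

0.126157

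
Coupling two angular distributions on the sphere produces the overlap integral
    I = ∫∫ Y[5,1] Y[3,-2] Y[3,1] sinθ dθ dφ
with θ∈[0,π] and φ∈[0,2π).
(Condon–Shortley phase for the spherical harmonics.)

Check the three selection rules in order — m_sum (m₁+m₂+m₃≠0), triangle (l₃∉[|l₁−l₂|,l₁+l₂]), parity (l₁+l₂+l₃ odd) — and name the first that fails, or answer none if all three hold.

azimuthal sum: 1 − 2 + 1 = 0  ✓
2 ≤ 3 ≤ 8 (triangle on l)  ✓
L = 5 + 3 + 3 = 11 (odd)  ✗

parity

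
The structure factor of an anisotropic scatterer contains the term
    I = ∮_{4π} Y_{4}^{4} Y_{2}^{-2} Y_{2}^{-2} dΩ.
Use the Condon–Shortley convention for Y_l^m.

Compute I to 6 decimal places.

Checks pass: Σm=0; 8 even; l₃=2∈[2,6].
(2·4+1)(2·2+1)(2·2+1) = 225
Δ: 4! 4! 0! / 9! → 1/630
sum: t=2:+1/16 = 1/16
3j²(4 2 2; 0 0 0) = Δ·Π!·Σ² = 2/35  (sign +1)
sum: t=0:+1/576 = 1/576
3j²(4 2 2; 4 -2 -2) = Δ·Π!·Σ² = 1/9  (sign +1)
combine: 4πI² = 225·2/35·1/9 = 10/7
take √, sign +1: I = 0.33716777

0.337168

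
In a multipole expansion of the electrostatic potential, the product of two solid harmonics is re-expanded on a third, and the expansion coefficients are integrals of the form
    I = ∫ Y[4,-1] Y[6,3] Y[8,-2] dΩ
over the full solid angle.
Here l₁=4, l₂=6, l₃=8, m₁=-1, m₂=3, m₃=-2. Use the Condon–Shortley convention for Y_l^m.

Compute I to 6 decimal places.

-0.117096

m-sum 0 ✓  L=18 even ✓  2≤8≤10 ✓
Π(2lᵢ+1) = 9×13×17 = 1989
triangle coeff Δ(4,6,8) = 1/23279256
Σ_t [0,2]: t=0:+1/1658880 t=1:−1/518400 t=2:+1/1658880 = -1/1382400
(3j)²=504/46189 [(4 6 8; 0 0 0)], sign=-1
Σ_t [0,2]: t=0:+1/87091200 t=1:−1/3870720 t=2:+1/2177280 = 37/174182400
(3j)²=20535/2586584 [(4 6 8; -1 3 -2)], sign=+1
⇒ 4πI² = 1663335/9653501
I = (-1)√(1663335/9653501/(4π)) = -0.11709612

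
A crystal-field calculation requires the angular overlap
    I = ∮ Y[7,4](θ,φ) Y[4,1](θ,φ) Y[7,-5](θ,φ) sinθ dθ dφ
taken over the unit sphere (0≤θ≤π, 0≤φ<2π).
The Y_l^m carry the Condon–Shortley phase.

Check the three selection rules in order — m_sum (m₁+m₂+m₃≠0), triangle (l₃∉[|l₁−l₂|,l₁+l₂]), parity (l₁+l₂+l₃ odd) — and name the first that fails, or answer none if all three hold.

m₁+m₂+m₃ = 4 + 1 − 5 = 0  ✓
triangle: |7−4|=3 ≤ l₃=7 ≤ 7+4=11  ✓
parity: l₁+l₂+l₃ = 18 is even  ✓

none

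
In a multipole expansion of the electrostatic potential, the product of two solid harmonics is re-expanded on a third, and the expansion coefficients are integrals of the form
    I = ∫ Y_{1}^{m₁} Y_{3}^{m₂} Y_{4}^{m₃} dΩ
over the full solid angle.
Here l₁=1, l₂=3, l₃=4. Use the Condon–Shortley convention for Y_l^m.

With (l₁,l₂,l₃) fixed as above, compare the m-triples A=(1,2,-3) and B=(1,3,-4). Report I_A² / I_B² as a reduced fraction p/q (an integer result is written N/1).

3/4

l's match ⇒ only the (l;m) 3-j factors differ between A and B.
A: triangle coeff Δ(1,3,4) = 1/252; Σ_t [0,0]: t=0:+1/240 = 1/240; (3j)²=1/12 [(1 3 4; 1 2 -3)], sign=-1
B: triangle coeff Δ(1,3,4) = 1/252; Σ_t [0,0]: t=0:+1/1440 = 1/1440; (3j)²=1/9 [(1 3 4; 1 3 -4)], sign=+1
I_A²/I_B² = (1/12)/(1/9) = 3/4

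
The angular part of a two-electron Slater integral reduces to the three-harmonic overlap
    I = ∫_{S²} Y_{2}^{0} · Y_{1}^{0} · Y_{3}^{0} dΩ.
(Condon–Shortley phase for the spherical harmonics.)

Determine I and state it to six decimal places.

m-sum 0 ✓  L=6 even ✓  1≤3≤3 ✓
Π(2lᵢ+1) = 5×3×7 = 105
triangle coeff Δ(2,1,3) = 1/105
Σ_t [0,0]: t=0:+1/4 = 1/4
(3j)²=3/35 [(2 1 3; 0 0 0)], sign=-1
(m-triple is (0,0,0) — same symbol as above.)
⇒ 4πI² = 27/35
I = (+1)√(27/35/(4π)) = 0.24776670

0.247767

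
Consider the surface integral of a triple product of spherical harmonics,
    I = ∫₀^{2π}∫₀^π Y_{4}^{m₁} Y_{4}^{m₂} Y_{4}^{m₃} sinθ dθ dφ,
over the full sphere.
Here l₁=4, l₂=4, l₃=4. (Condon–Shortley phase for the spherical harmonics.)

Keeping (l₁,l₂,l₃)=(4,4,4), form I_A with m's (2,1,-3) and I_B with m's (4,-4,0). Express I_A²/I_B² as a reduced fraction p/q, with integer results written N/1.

l's match ⇒ only the (l;m) 3-j factors differ between A and B.
A: triangle coeff Δ(4,4,4) = 1/450450; Σ_t [1,2]: t=1:−1/864 t=2:+1/576 = 1/1728; (3j)²=5/1287 [(4 4 4; 2 1 -3)], sign=-1
B: triangle coeff Δ(4,4,4) = 1/450450; Σ_t [0,0]: t=0:+1/13824 = 1/13824; (3j)²=14/1287 [(4 4 4; 4 -4 0)], sign=+1
I_A²/I_B² = (5/1287)/(14/1287) = 5/14

5/14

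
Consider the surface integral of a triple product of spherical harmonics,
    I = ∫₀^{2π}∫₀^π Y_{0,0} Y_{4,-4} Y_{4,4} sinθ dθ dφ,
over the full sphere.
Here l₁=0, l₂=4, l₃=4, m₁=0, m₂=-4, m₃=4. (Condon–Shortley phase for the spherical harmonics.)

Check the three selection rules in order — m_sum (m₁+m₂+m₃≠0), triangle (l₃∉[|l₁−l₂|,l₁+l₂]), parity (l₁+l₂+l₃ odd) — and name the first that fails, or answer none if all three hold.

m₁+m₂+m₃ = 0 − 4 + 4 = 0  ✓
triangle: |0−4|=4 ≤ l₃=4 ≤ 0+4=4  ✓
parity: l₁+l₂+l₃ = 8 is even  ✓

none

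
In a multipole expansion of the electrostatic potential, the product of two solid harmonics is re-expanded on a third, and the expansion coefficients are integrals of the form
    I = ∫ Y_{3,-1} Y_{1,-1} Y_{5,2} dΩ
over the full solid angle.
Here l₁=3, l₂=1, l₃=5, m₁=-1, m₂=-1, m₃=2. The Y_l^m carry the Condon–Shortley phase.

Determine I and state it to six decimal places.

0.000000

|3−1|≤5≤3+1 violated ⇒ I = 0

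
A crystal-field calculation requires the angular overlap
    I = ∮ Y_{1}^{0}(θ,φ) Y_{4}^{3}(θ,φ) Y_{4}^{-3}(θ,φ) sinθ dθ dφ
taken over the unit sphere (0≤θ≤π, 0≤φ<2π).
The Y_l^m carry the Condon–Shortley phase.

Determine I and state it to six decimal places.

Σlᵢ=9 odd — θ-integrand is odd under cosθ→−cosθ; I=0

0.000000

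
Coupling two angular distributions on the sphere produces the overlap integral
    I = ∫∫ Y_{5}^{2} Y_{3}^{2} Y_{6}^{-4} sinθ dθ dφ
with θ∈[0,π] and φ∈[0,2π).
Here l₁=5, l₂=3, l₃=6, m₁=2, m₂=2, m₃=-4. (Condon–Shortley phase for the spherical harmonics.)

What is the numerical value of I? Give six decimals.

Rules hold: Σm=0, L=14 even, 2≤6≤8.
N = 11·7·13 = 1001
Δ = 2!·8!·4!/15! = 1/675675
Racah Σ t=0..2: t=0:+1/8640 t=1:−1/2304 t=2:+1/8640 = -7/34560
⇒ 3j(5 3 6; 0 0 0)² = 7/429, sgn -1
Racah Σ t=1..2: t=1:−1/34560 t=2:+1/60480 = -1/80640
⇒ 3j(5 3 6; 2 2 -4)² = 6/1001, sgn -1
4πI² = N·(3j₀)²·(3jₘ)² = 14/143
I = +1·√(0.0979021/4π) = 0.08826552

0.088266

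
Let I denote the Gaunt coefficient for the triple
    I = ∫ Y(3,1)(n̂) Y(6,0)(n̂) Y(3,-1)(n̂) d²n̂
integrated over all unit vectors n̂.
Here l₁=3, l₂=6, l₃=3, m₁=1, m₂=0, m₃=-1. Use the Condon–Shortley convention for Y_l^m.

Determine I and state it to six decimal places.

0.177816

Rules hold: Σm=0, L=12 even, 3≤3≤9.
N = 7·13·7 = 637
Δ = 6!·0!·6!/13! = 1/12012
Racah Σ t=3..3: t=3:−1/1296 = -1/1296
⇒ 3j(3 6 3; 0 0 0)² = 100/3003, sgn +1
Racah Σ t=2..2: t=2:+1/2304 = 1/2304
⇒ 3j(3 6 3; 1 0 -1)² = 75/4004, sgn +1
4πI² = N·(3j₀)²·(3jₘ)² = 625/1573
I = +1·√(0.39733/4π) = 0.17781595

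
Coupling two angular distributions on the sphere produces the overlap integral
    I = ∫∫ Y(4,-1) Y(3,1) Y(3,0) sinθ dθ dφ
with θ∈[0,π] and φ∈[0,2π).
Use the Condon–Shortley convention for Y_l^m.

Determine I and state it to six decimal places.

Rules hold: Σm=0, L=10 even, 1≤3≤7.
N = 9·7·7 = 441
Δ = 4!·4!·2!/11! = 1/34650
Racah Σ t=1..3: t=1:−1/72 t=2:+1/16 t=3:−1/72 = 5/144
⇒ 3j(4 3 3; 0 0 0)² = 2/77, sgn -1
Racah Σ t=2..4: t=2:+1/48 t=3:−1/24 t=4:+1/288 = -5/288
⇒ 3j(4 3 3; -1 1 0)² = 5/462, sgn +1
4πI² = N·(3j₀)²·(3jₘ)² = 15/121
I = -1·√(0.123967/4π) = -0.09932258

-0.099323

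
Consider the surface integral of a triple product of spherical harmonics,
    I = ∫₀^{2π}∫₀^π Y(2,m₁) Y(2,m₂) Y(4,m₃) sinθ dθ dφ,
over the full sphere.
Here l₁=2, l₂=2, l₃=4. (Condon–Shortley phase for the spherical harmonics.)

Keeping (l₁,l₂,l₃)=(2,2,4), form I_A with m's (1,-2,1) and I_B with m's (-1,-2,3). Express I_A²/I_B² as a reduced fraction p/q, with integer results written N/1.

Shared (l₁,l₂,l₃)=(2,2,4): N and (l;000)² cancel in I_A²/I_B².
A: Δ = 0!·4!·4!/9! = 1/630; Racah Σ t=0..0: t=0:+1/144 = 1/144; ⇒ 3j(2 2 4; 1 -2 1)² = 1/126, sgn -1
B: Δ = 0!·4!·4!/9! = 1/630; Racah Σ t=0..0: t=0:+1/144 = 1/144; ⇒ 3j(2 2 4; -1 -2 3)² = 1/18, sgn -1
I_A²/I_B² = (1/126)/(1/18) = 1/7

1/7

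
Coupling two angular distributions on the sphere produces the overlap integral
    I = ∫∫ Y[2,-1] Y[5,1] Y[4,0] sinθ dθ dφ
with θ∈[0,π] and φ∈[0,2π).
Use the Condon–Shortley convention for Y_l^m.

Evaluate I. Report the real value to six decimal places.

L=11 odd ⇒ parity kills the (l;000) factor ⇒ I = 0

0.000000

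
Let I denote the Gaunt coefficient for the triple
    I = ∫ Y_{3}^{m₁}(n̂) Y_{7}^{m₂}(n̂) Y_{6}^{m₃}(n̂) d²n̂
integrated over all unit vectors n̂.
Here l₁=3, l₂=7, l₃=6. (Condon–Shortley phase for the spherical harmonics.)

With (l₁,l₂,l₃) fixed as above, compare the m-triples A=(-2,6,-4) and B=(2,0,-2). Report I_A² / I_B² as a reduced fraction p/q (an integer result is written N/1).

l's match ⇒ only the (l;m) 3-j factors differ between A and B.
A: triangle coeff Δ(3,7,6) = 1/2042040; Σ_t [3,4]: t=3:−1/43545600 t=4:+1/8709120 = 1/10886400; (3j)²=8/357 [(3 7 6; -2 6 -4)], sign=+1
B: triangle coeff Δ(3,7,6) = 1/2042040; Σ_t [0,1]: t=0:+1/725760 t=1:−1/207360 = -1/290304; (3j)²=125/7293 [(3 7 6; 2 0 -2)], sign=-1
I_A²/I_B² = (8/357)/(125/7293) = 1144/875

1144/875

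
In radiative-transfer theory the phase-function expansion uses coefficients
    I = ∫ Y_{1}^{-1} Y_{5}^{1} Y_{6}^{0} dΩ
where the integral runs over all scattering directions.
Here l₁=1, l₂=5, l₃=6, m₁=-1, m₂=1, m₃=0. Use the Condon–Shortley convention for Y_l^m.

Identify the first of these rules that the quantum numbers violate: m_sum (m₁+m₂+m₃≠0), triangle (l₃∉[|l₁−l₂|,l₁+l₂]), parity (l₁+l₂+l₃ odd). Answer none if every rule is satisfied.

none

Σmᵢ = 0  ✓
l₃∈[|l₁−l₂|,l₁+l₂]=[4,6], have l₃=6  ✓
Σlᵢ = 12 ⇒ even  ✓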